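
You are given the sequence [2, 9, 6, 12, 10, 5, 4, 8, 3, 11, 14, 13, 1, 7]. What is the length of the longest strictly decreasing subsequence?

Let dp[i] be the longest strictly decreasing subsequence ending at i:
i:      1  2  3  4  5  6  7  8  9 10 11 12 13 14
a[i]:   2  9  6 12 10  5  4  8  3 11 14 13  1  7
dp:     1  1  2  1  2  3  4  3  5  2  1  2  6  4
Maximum is 6.

6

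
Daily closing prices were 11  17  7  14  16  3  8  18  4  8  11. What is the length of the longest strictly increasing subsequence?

4

Let dp[i] be the length of the longest such subsequence ending at index i:
i:      1  2  3  4  5  6  7  8  9 10 11
a[i]:  11 17  7 14 16  3  8 18  4  8 11
dp:     1  2  1  2  3  1  2  4  2  3  4
Maximum dp value is 4.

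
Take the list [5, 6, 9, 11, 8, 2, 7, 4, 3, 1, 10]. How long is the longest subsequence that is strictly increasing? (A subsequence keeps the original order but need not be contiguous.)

Let dp[i] be the length of the longest such subsequence ending at index i:
i:      1  2  3  4  5  6  7  8  9 10 11
a[i]:   5  6  9 11  8  2  7  4  3  1 10
dp:     1  2  3  4  3  1  3  2  2  1  4
Maximum dp value is 4.

4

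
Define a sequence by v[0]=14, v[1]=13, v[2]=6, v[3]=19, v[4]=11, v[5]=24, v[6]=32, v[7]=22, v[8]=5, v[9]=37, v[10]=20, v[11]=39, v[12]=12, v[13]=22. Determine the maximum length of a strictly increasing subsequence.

6

Let dp[i] be the length of the longest such subsequence ending at index i:
i:      0  1  2  3  4  5  6  7  8  9 10 11 12 13
v[i]:  14 13  6 19 11 24 32 22  5 37 20 39 12 22
dp:     1  1  1  2  2  3  4  3  1  5  3  6  3  4
Maximum dp value is 6.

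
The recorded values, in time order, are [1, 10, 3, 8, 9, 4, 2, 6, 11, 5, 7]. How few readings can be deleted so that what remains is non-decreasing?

Fewest deletions = n − (longest non-decreasing subsequence).
Patience tails:
1 → extends → [1]
10 → extends → [1, 10]
3 → replaces 10 → [1, 3]
8 → extends → [1, 3, 8]
9 → extends → [1, 3, 8, 9]
4 → replaces 8 → [1, 3, 4, 9]
2 → replaces 3 → [1, 2, 4, 9]
6 → replaces 9 → [1, 2, 4, 6]
11 → extends → [1, 2, 4, 6, 11]
5 → replaces 6 → [1, 2, 4, 5, 11]
7 → replaces 11 → [1, 2, 4, 5, 7]
Longest non-decreasing subsequence has length 5, so deletions = 11 − 5 = 6.

6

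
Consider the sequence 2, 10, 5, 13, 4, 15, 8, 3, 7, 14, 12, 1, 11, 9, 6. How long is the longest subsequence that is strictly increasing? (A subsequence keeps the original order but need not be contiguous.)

4

Track the smallest tail for each achievable length (strict):
2 → extends → [2]
10 → extends → [2, 10]
5 → replaces 10 → [2, 5]
13 → extends → [2, 5, 13]
4 → replaces 5 → [2, 4, 13]
15 → extends → [2, 4, 13, 15]
8 → replaces 13 → [2, 4, 8, 15]
3 → replaces 4 → [2, 3, 8, 15]
7 → replaces 8 → [2, 3, 7, 15]
14 → replaces 15 → [2, 3, 7, 14]
12 → replaces 14 → [2, 3, 7, 12]
1 → replaces 2 → [1, 3, 7, 12]
11 → replaces 12 → [1, 3, 7, 11]
9 → replaces 11 → [1, 3, 7, 9]
6 → replaces 7 → [1, 3, 6, 9]
Four tails, so the longest strictly increasing subsequence has length 4 (e.g. 2, 10, 13, 15).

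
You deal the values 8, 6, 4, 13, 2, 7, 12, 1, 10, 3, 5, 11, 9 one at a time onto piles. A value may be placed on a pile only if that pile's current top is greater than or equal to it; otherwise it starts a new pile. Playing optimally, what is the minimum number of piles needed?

4

The minimum number of non-increasing subsequences covering a sequence equals the length of its longest strictly increasing subsequence.
LIS length is 4 (e.g. 6, 7, 10, 11), so 4 piles are needed.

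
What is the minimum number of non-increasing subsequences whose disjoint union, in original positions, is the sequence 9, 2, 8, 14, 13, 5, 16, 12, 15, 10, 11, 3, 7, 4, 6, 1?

4

Place each on the leftmost legal pile:
9 → new pile 1 (tops now [9])
2 → pile 1 (tops now [2])
8 → new pile 2 (tops now [2, 8])
14 → new pile 3 (tops now [2, 8, 14])
13 → pile 3 (tops now [2, 8, 13])
5 → pile 2 (tops now [2, 5, 13])
16 → new pile 4 (tops now [2, 5, 13, 16])
12 → pile 3 (tops now [2, 5, 12, 16])
15 → pile 4 (tops now [2, 5, 12, 15])
10 → pile 3 (tops now [2, 5, 10, 15])
11 → pile 4 (tops now [2, 5, 10, 11])
3 → pile 2 (tops now [2, 3, 10, 11])
7 → pile 3 (tops now [2, 3, 7, 11])
4 → pile 3 (tops now [2, 3, 4, 11])
6 → pile 4 (tops now [2, 3, 4, 6])
1 → pile 1 (tops now [1, 3, 4, 6])
Four piles.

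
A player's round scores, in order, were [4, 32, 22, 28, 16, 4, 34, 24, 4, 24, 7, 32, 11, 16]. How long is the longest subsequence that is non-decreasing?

Track the smallest tail for each achievable length (allowing ties):
4 → extends → [4]
32 → extends → [4, 32]
22 → replaces 32 → [4, 22]
28 → extends → [4, 22, 28]
16 → replaces 22 → [4, 16, 28]
4 → replaces 16 → [4, 4, 28]
34 → extends → [4, 4, 28, 34]
24 → replaces 28 → [4, 4, 24, 34]
4 → replaces 24 → [4, 4, 4, 34]
24 → replaces 34 → [4, 4, 4, 24]
7 → replaces 24 → [4, 4, 4, 7]
32 → extends → [4, 4, 4, 7, 32]
11 → replaces 32 → [4, 4, 4, 7, 11]
16 → extends → [4, 4, 4, 7, 11, 16]
Six tails, so the longest non-decreasing subsequence has length 6 (e.g. 4, 4, 4, 7, 11, 16).

6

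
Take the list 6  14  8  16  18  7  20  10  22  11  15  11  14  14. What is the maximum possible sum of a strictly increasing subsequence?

Let S[i] be the best sum of a strictly increasing subsequence ending at i:
i:      1  2  3  4  5  6  7  8  9 10 11 12 13 14
a[i]:   6 14  8 16 18  7 20 10 22 11 15 11 14 14
S:      6 20 14 36 54 13 74 24 96 35 50 35 49 49
Maximum is 96 (e.g. 6 + 14 + 16 + 18 + 20 + 22).

96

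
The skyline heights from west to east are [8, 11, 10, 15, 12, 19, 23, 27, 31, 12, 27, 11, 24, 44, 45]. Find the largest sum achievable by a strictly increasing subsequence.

Let S[i] be the best sum of a strictly increasing subsequence ending at i:
i:       1   2   3   4   5   6   7   8   9  10  11  12  13  14  15
a[i]:    8  11  10  15  12  19  23  27  31  12  27  11  24  44  45
S:       8  19  18  34  31  53  76 103 134  31 103  29 100 178 223
Maximum is 223 (e.g. 8 + 11 + 15 + 19 + 23 + 27 + 31 + 44 + 45).

223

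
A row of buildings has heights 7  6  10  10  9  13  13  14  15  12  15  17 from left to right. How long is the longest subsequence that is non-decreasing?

Let dp[i] be the length of the longest such subsequence ending at index i:
i:      1  2  3  4  5  6  7  8  9 10 11 12
a[i]:   7  6 10 10  9 13 13 14 15 12 15 17
dp:     1  1  2  3  2  4  5  6  7  4  8  9
Maximum dp value is 9.

9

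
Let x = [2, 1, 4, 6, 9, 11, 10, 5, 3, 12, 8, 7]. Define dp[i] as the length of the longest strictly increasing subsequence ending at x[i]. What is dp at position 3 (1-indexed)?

dp[i] = 1 + max{dp[j] : j<i, x[j]<x[i]} (or 1 if no such j):
i:      1  2  3  4  5  6  7  8  9 10 11 12
x[i]:   2  1  4  6  9 11 10  5  3 12  8  7
dp:     1  1  2  3  4  5  5  3  2  6  4  4
At index 3 the value is 2.

2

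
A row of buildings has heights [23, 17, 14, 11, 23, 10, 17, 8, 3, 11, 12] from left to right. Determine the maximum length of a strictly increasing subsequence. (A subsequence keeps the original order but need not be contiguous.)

3

Let dp[i] be the length of the longest such subsequence ending at index i:
i:      1  2  3  4  5  6  7  8  9 10 11
a[i]:  23 17 14 11 23 10 17  8  3 11 12
dp:     1  1  1  1  2  1  2  1  1  2  3
Maximum dp value is 3.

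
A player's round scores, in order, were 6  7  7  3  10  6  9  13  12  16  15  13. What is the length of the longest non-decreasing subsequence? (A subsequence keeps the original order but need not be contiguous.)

Track the smallest tail for each achievable length (allowing ties):
6 → extends → [6]
7 → extends → [6, 7]
7 → extends → [6, 7, 7]
3 → replaces 6 → [3, 7, 7]
10 → extends → [3, 7, 7, 10]
6 → replaces 7 → [3, 6, 7, 10]
9 → replaces 10 → [3, 6, 7, 9]
13 → extends → [3, 6, 7, 9, 13]
12 → replaces 13 → [3, 6, 7, 9, 12]
16 → extends → [3, 6, 7, 9, 12, 16]
15 → replaces 16 → [3, 6, 7, 9, 12, 15]
13 → replaces 15 → [3, 6, 7, 9, 12, 13]
Six tails, so the longest non-decreasing subsequence has length 6 (e.g. 6, 7, 7, 10, 13, 16).

6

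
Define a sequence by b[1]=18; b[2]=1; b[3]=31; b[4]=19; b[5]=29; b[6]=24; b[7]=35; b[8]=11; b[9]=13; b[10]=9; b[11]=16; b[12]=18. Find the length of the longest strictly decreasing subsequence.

Let dp[i] be the longest strictly decreasing subsequence ending at i:
i:      1  2  3  4  5  6  7  8  9 10 11 12
b[i]:  18  1 31 19 29 24 35 11 13  9 16 18
dp:     1  2  1  2  2  3  1  4  4  5  4  4
Maximum is 5.

5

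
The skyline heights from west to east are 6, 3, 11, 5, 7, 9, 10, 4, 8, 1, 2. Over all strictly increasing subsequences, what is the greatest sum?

Let S[i] be the best sum of a strictly increasing subsequence ending at i:
i:      1  2  3  4  5  6  7  8  9 10 11
a[i]:   6  3 11  5  7  9 10  4  8  1  2
S:      6  3 17  8 15 24 34  7 23  1  3
Maximum is 34 (e.g. 3 + 5 + 7 + 9 + 10).

34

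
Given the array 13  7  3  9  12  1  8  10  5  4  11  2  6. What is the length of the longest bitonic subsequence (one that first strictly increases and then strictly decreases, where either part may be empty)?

7

inc[i] = longest strictly increasing subsequence ending at i; dec[i] = longest strictly decreasing subsequence starting at i:
i:      1  2  3  4  5  6  7  8  9 10 11 12 13
a[i]:  13  7  3  9 12  1  8 10  5  4 11  2  6
inc:    1  1  1  2  3  1  2  3  2  2  4  2  3
dec:    6  4  2  5  5  1  4  4  3  2  2  1  1
Best peak at i=5 (value 12): inc=3, dec=5, length 3+5−1 = 7.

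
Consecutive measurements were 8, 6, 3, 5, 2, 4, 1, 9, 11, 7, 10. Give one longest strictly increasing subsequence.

Patience tails give the LIS length; then backtrack through the dp parents:
8 → extends → [8]
6 → replaces 8 → [6]
3 → replaces 6 → [3]
5 → extends → [3, 5]
2 → replaces 3 → [2, 5]
4 → replaces 5 → [2, 4]
1 → replaces 2 → [1, 4]
9 → extends → [1, 4, 9]
11 → extends → [1, 4, 9, 11]
7 → replaces 9 → [1, 4, 7, 11]
10 → replaces 11 → [1, 4, 7, 10]
Length 4; one witness is 3, 5, 9, 11.

3, 5, 9, 11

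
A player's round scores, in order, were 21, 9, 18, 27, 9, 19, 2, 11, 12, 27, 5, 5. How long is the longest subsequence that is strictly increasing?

4

Track the smallest tail for each achievable length (strict):
21 → extends → [21]
9 → replaces 21 → [9]
18 → extends → [9, 18]
27 → extends → [9, 18, 27]
9 → already a tail → [9, 18, 27]
19 → replaces 27 → [9, 18, 19]
2 → replaces 9 → [2, 18, 19]
11 → replaces 18 → [2, 11, 19]
12 → replaces 19 → [2, 11, 12]
27 → extends → [2, 11, 12, 27]
5 → replaces 11 → [2, 5, 12, 27]
5 → already a tail → [2, 5, 12, 27]
Four tails, so the longest strictly increasing subsequence has length 4 (e.g. 9, 18, 19, 27).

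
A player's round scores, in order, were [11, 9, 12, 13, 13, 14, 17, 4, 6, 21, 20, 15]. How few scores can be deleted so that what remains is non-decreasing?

5

Fewest deletions = n − (longest non-decreasing subsequence).
Patience tails:
11 → extends → [11]
9 → replaces 11 → [9]
12 → extends → [9, 12]
13 → extends → [9, 12, 13]
13 → extends → [9, 12, 13, 13]
14 → extends → [9, 12, 13, 13, 14]
17 → extends → [9, 12, 13, 13, 14, 17]
4 → replaces 9 → [4, 12, 13, 13, 14, 17]
6 → replaces 12 → [4, 6, 13, 13, 14, 17]
21 → extends → [4, 6, 13, 13, 14, 17, 21]
20 → replaces 21 → [4, 6, 13, 13, 14, 17, 20]
15 → replaces 17 → [4, 6, 13, 13, 14, 15, 20]
Longest non-decreasing subsequence has length 7, so deletions = 12 − 7 = 5.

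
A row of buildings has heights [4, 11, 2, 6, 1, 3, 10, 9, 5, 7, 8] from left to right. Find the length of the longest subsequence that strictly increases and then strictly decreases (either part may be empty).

5

inc[i] = longest strictly increasing subsequence ending at i; dec[i] = longest strictly decreasing subsequence starting at i:
i:      1  2  3  4  5  6  7  8  9 10 11
a[i]:   4 11  2  6  1  3 10  9  5  7  8
inc:    1  2  1  2  1  2  3  3  3  4  5
dec:    3  4  2  2  1  1  3  2  1  1  1
Best peak at i=2 (value 11): inc=2, dec=4, length 2+4−1 = 5.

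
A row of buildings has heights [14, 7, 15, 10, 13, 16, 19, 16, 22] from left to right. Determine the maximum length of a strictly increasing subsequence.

Track the smallest tail for each achievable length (strict):
14 → extends → [14]
7 → replaces 14 → [7]
15 → extends → [7, 15]
10 → replaces 15 → [7, 10]
13 → extends → [7, 10, 13]
16 → extends → [7, 10, 13, 16]
19 → extends → [7, 10, 13, 16, 19]
16 → already a tail → [7, 10, 13, 16, 19]
22 → extends → [7, 10, 13, 16, 19, 22]
Six tails, so the longest strictly increasing subsequence has length 6 (e.g. 7, 10, 13, 16, 19, 22).

6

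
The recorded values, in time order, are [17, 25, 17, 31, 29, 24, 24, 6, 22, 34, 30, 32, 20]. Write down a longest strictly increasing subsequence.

Patience tails give the LIS length; then backtrack through the dp parents:
17 → extends → [17]
25 → extends → [17, 25]
17 → already a tail → [17, 25]
31 → extends → [17, 25, 31]
29 → replaces 31 → [17, 25, 29]
24 → replaces 25 → [17, 24, 29]
24 → already a tail → [17, 24, 29]
6 → replaces 17 → [6, 24, 29]
22 → replaces 24 → [6, 22, 29]
34 → extends → [6, 22, 29, 34]
30 → replaces 34 → [6, 22, 29, 30]
32 → extends → [6, 22, 29, 30, 32]
20 → replaces 22 → [6, 20, 29, 30, 32]
Length 5; one witness is 17, 25, 29, 30, 32.

17, 25, 29, 30, 32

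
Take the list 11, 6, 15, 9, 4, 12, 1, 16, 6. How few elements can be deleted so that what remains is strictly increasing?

5

Fewest deletions = n − (longest strictly increasing subsequence).
i:      1  2  3  4  5  6  7  8  9
a[i]:  11  6 15  9  4 12  1 16  6
dp:     1  1  2  2  1  3  1  4  2
max dp = 4, so deletions = 9 − 4 = 5.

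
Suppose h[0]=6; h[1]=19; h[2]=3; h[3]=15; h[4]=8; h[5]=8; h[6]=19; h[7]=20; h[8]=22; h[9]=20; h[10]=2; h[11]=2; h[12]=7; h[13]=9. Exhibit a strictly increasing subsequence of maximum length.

Patience tails give the LIS length; then backtrack through the dp parents:
6 → extends → [6]
19 → extends → [6, 19]
3 → replaces 6 → [3, 19]
15 → replaces 19 → [3, 15]
8 → replaces 15 → [3, 8]
8 → already a tail → [3, 8]
19 → extends → [3, 8, 19]
20 → extends → [3, 8, 19, 20]
22 → extends → [3, 8, 19, 20, 22]
20 → already a tail → [3, 8, 19, 20, 22]
2 → replaces 3 → [2, 8, 19, 20, 22]
2 → already a tail → [2, 8, 19, 20, 22]
7 → replaces 8 → [2, 7, 19, 20, 22]
9 → replaces 19 → [2, 7, 9, 20, 22]
Length 5; one witness is 6, 15, 19, 20, 22.

6, 15, 19, 20, 22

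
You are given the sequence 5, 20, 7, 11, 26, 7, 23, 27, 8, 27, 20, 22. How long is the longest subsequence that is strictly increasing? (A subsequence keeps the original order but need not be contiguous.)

5

Let dp[i] be the length of the longest such subsequence ending at index i:
i:      1  2  3  4  5  6  7  8  9 10 11 12
a[i]:   5 20  7 11 26  7 23 27  8 27 20 22
dp:     1  2  2  3  4  2  4  5  3  5  4  5
Maximum dp value is 5.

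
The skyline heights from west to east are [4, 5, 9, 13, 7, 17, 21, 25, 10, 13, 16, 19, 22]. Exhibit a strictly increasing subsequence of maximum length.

4, 5, 9, 10, 13, 16, 19, 22

Patience tails give the LIS length; then backtrack through the dp parents:
4 → extends → [4]
5 → extends → [4, 5]
9 → extends → [4, 5, 9]
13 → extends → [4, 5, 9, 13]
7 → replaces 9 → [4, 5, 7, 13]
17 → extends → [4, 5, 7, 13, 17]
21 → extends → [4, 5, 7, 13, 17, 21]
25 → extends → [4, 5, 7, 13, 17, 21, 25]
10 → replaces 13 → [4, 5, 7, 10, 17, 21, 25]
13 → replaces 17 → [4, 5, 7, 10, 13, 21, 25]
16 → replaces 21 → [4, 5, 7, 10, 13, 16, 25]
19 → replaces 25 → [4, 5, 7, 10, 13, 16, 19]
22 → extends → [4, 5, 7, 10, 13, 16, 19, 22]
Length 8; one witness is 4, 5, 9, 10, 13, 16, 19, 22.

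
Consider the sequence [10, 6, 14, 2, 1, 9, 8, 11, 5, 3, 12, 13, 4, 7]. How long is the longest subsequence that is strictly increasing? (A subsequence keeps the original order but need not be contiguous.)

Track the smallest tail for each achievable length (strict):
10 → extends → [10]
6 → replaces 10 → [6]
14 → extends → [6, 14]
2 → replaces 6 → [2, 14]
1 → replaces 2 → [1, 14]
9 → replaces 14 → [1, 9]
8 → replaces 9 → [1, 8]
11 → extends → [1, 8, 11]
5 → replaces 8 → [1, 5, 11]
3 → replaces 5 → [1, 3, 11]
12 → extends → [1, 3, 11, 12]
13 → extends → [1, 3, 11, 12, 13]
4 → replaces 11 → [1, 3, 4, 12, 13]
7 → replaces 12 → [1, 3, 4, 7, 13]
Five tails, so the longest strictly increasing subsequence has length 5 (e.g. 6, 9, 11, 12, 13).

5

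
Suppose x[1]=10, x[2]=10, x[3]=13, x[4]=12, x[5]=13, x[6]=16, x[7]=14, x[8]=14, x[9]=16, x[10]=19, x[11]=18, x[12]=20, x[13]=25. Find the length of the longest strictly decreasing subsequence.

2

Negate each value so 'decreasing' becomes 'increasing', then run patience tails on the negated sequence:
-10 → extends → [-10]
-10 → already a tail → [-10]
-13 → replaces -10 → [-13]
-12 → extends → [-13, -12]
-13 → already a tail → [-13, -12]
-16 → replaces -13 → [-16, -12]
-14 → replaces -12 → [-16, -14]
-14 → already a tail → [-16, -14]
-16 → already a tail → [-16, -14]
-19 → replaces -16 → [-19, -14]
-18 → replaces -14 → [-19, -18]
-20 → replaces -19 → [-20, -18]
-25 → replaces -20 → [-25, -18]
Two tails, so the longest strictly decreasing subsequence of the original has length 2.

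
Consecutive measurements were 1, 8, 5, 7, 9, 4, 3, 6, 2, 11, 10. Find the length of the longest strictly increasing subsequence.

5

Track the smallest tail for each achievable length (strict):
1 → extends → [1]
8 → extends → [1, 8]
5 → replaces 8 → [1, 5]
7 → extends → [1, 5, 7]
9 → extends → [1, 5, 7, 9]
4 → replaces 5 → [1, 4, 7, 9]
3 → replaces 4 → [1, 3, 7, 9]
6 → replaces 7 → [1, 3, 6, 9]
2 → replaces 3 → [1, 2, 6, 9]
11 → extends → [1, 2, 6, 9, 11]
10 → replaces 11 → [1, 2, 6, 9, 10]
Five tails, so the longest strictly increasing subsequence has length 5 (e.g. 1, 5, 7, 9, 11).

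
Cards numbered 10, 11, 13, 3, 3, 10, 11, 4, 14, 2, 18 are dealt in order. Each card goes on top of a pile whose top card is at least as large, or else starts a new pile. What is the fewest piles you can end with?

5

Place each on the leftmost legal pile:
10 → new pile 1 (tops now [10])
11 → new pile 2 (tops now [10, 11])
13 → new pile 3 (tops now [10, 11, 13])
3 → pile 1 (tops now [3, 11, 13])
3 → pile 1 (tops now [3, 11, 13])
10 → pile 2 (tops now [3, 10, 13])
11 → pile 3 (tops now [3, 10, 11])
4 → pile 2 (tops now [3, 4, 11])
14 → new pile 4 (tops now [3, 4, 11, 14])
2 → pile 1 (tops now [2, 4, 11, 14])
18 → new pile 5 (tops now [2, 4, 11, 14, 18])
Five piles.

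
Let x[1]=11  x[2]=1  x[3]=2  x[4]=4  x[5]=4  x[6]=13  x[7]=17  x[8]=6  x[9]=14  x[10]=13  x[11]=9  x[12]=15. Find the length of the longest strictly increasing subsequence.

Let dp[i] be the length of the longest such subsequence ending at index i:
i:      1  2  3  4  5  6  7  8  9 10 11 12
x[i]:  11  1  2  4  4 13 17  6 14 13  9 15
dp:     1  1  2  3  3  4  5  4  5  5  5  6
Maximum dp value is 6.

6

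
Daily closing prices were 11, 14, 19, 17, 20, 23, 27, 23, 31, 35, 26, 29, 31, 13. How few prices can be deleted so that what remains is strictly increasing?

6

Fewest deletions = n − (longest strictly increasing subsequence).
i:      1  2  3  4  5  6  7  8  9 10 11 12 13 14
a[i]:  11 14 19 17 20 23 27 23 31 35 26 29 31 13
dp:     1  2  3  3  4  5  6  5  7  8  6  7  8  2
max dp = 8, so deletions = 14 − 8 = 6.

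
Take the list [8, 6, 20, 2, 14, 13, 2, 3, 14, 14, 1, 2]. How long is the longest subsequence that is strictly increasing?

Track the smallest tail for each achievable length (strict):
8 → extends → [8]
6 → replaces 8 → [6]
20 → extends → [6, 20]
2 → replaces 6 → [2, 20]
14 → replaces 20 → [2, 14]
13 → replaces 14 → [2, 13]
2 → already a tail → [2, 13]
3 → replaces 13 → [2, 3]
14 → extends → [2, 3, 14]
14 → already a tail → [2, 3, 14]
1 → replaces 2 → [1, 3, 14]
2 → replaces 3 → [1, 2, 14]
Three tails, so the longest strictly increasing subsequence has length 3 (e.g. 8, 13, 14).

3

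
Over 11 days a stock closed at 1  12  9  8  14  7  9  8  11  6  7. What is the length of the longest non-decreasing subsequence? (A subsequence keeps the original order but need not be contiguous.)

4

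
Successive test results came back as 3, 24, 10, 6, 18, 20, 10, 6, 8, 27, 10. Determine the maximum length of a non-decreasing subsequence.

5

Let dp[i] be the length of the longest such subsequence ending at index i:
i:      1  2  3  4  5  6  7  8  9 10 11
a[i]:   3 24 10  6 18 20 10  6  8 27 10
dp:     1  2  2  2  3  4  3  3  4  5  5
Maximum dp value is 5.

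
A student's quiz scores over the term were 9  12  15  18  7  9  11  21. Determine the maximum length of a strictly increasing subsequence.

Let dp[i] be the length of the longest such subsequence ending at index i:
i:      1  2  3  4  5  6  7  8
a[i]:   9 12 15 18  7  9 11 21
dp:     1  2  3  4  1  2  3  5
Maximum dp value is 5.

5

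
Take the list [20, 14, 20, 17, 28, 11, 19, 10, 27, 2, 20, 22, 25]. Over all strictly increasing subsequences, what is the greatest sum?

Let S[i] be the best sum of a strictly increasing subsequence ending at i:
i:       1   2   3   4   5   6   7   8   9  10  11  12  13
a[i]:   20  14  20  17  28  11  19  10  27   2  20  22  25
S:      20  14  34  31  62  11  50  10  77   2  70  92 117
Maximum is 117 (e.g. 14 + 17 + 19 + 20 + 22 + 25).

117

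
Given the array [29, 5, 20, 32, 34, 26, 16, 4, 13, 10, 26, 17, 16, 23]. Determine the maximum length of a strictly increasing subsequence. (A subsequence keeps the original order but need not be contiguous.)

Track the smallest tail for each achievable length (strict):
29 → extends → [29]
5 → replaces 29 → [5]
20 → extends → [5, 20]
32 → extends → [5, 20, 32]
34 → extends → [5, 20, 32, 34]
26 → replaces 32 → [5, 20, 26, 34]
16 → replaces 20 → [5, 16, 26, 34]
4 → replaces 5 → [4, 16, 26, 34]
13 → replaces 16 → [4, 13, 26, 34]
10 → replaces 13 → [4, 10, 26, 34]
26 → already a tail → [4, 10, 26, 34]
17 → replaces 26 → [4, 10, 17, 34]
16 → replaces 17 → [4, 10, 16, 34]
23 → replaces 34 → [4, 10, 16, 23]
Four tails, so the longest strictly increasing subsequence has length 4 (e.g. 5, 20, 32, 34).

4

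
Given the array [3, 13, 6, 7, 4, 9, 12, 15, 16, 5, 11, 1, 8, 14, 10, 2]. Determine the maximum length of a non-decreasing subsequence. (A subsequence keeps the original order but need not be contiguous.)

Track the smallest tail for each achievable length (allowing ties):
3 → extends → [3]
13 → extends → [3, 13]
6 → replaces 13 → [3, 6]
7 → extends → [3, 6, 7]
4 → replaces 6 → [3, 4, 7]
9 → extends → [3, 4, 7, 9]
12 → extends → [3, 4, 7, 9, 12]
15 → extends → [3, 4, 7, 9, 12, 15]
16 → extends → [3, 4, 7, 9, 12, 15, 16]
5 → replaces 7 → [3, 4, 5, 9, 12, 15, 16]
11 → replaces 12 → [3, 4, 5, 9, 11, 15, 16]
1 → replaces 3 → [1, 4, 5, 9, 11, 15, 16]
8 → replaces 9 → [1, 4, 5, 8, 11, 15, 16]
14 → replaces 15 → [1, 4, 5, 8, 11, 14, 16]
10 → replaces 11 → [1, 4, 5, 8, 10, 14, 16]
2 → replaces 4 → [1, 2, 5, 8, 10, 14, 16]
Seven tails, so the longest non-decreasing subsequence has length 7 (e.g. 3, 6, 7, 9, 12, 15, 16).

7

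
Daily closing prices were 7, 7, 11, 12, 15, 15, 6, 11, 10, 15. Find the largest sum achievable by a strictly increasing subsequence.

Let S[i] be the best sum of a strictly increasing subsequence ending at i:
i:      1  2  3  4  5  6  7  8  9 10
a[i]:   7  7 11 12 15 15  6 11 10 15
S:      7  7 18 30 45 45  6 18 17 45
Maximum is 45 (e.g. 7 + 11 + 12 + 15).

45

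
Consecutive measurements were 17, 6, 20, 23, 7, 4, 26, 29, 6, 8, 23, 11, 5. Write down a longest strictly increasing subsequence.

Patience tails give the LIS length; then backtrack through the dp parents:
17 → extends → [17]
6 → replaces 17 → [6]
20 → extends → [6, 20]
23 → extends → [6, 20, 23]
7 → replaces 20 → [6, 7, 23]
4 → replaces 6 → [4, 7, 23]
26 → extends → [4, 7, 23, 26]
29 → extends → [4, 7, 23, 26, 29]
6 → replaces 7 → [4, 6, 23, 26, 29]
8 → replaces 23 → [4, 6, 8, 26, 29]
23 → replaces 26 → [4, 6, 8, 23, 29]
11 → replaces 23 → [4, 6, 8, 11, 29]
5 → replaces 6 → [4, 5, 8, 11, 29]
Length 5; one witness is 17, 20, 23, 26, 29.

17, 20, 23, 26, 29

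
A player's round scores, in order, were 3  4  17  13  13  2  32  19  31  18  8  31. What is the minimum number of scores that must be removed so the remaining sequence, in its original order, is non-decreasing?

Fewest deletions = n − (longest non-decreasing subsequence).
i:      1  2  3  4  5  6  7  8  9 10 11 12
a[i]:   3  4 17 13 13  2 32 19 31 18  8 31
dp:     1  2  3  3  4  1  5  5  6  5  3  7
max dp = 7, so deletions = 12 − 7 = 5.

5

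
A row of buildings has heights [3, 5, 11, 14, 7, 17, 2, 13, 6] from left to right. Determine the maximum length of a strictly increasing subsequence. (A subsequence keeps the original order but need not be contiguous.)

Let dp[i] be the length of the longest such subsequence ending at index i:
i:      1  2  3  4  5  6  7  8  9
a[i]:   3  5 11 14  7 17  2 13  6
dp:     1  2  3  4  3  5  1  4  3
Maximum dp value is 5.

5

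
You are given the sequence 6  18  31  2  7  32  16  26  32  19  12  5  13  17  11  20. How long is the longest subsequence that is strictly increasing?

Let dp[i] be the length of the longest such subsequence ending at index i:
i:      1  2  3  4  5  6  7  8  9 10 11 12 13 14 15 16
a[i]:   6 18 31  2  7 32 16 26 32 19 12  5 13 17 11 20
dp:     1  2  3  1  2  4  3  4  5  4  3  2  4  5  3  6
Maximum dp value is 6.

6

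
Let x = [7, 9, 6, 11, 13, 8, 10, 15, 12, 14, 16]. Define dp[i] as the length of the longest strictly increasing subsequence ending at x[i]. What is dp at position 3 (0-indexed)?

3

dp[i] = 1 + max{dp[j] : j<i, x[j]<x[i]} (or 1 if no such j):
i:      0  1  2  3  4  5  6  7  8  9 10
x[i]:   7  9  6 11 13  8 10 15 12 14 16
dp:     1  2  1  3  4  2  3  5  4  5  6
At index 3 the value is 3.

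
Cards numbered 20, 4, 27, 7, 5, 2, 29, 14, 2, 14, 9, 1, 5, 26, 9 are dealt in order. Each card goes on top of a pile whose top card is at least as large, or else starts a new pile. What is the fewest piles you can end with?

Place each on the leftmost legal pile:
20 → new pile 1 (tops now [20])
4 → pile 1 (tops now [4])
27 → new pile 2 (tops now [4, 27])
7 → pile 2 (tops now [4, 7])
5 → pile 2 (tops now [4, 5])
2 → pile 1 (tops now [2, 5])
29 → new pile 3 (tops now [2, 5, 29])
14 → pile 3 (tops now [2, 5, 14])
2 → pile 1 (tops now [2, 5, 14])
14 → pile 3 (tops now [2, 5, 14])
9 → pile 3 (tops now [2, 5, 9])
1 → pile 1 (tops now [1, 5, 9])
5 → pile 2 (tops now [1, 5, 9])
26 → new pile 4 (tops now [1, 5, 9, 26])
9 → pile 3 (tops now [1, 5, 9, 26])
Four piles.

4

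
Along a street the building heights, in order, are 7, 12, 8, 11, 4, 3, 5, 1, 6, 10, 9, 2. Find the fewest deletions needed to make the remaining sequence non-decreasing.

Fewest deletions = n − (longest non-decreasing subsequence).
i:      1  2  3  4  5  6  7  8  9 10 11 12
a[i]:   7 12  8 11  4  3  5  1  6 10  9  2
dp:     1  2  2  3  1  1  2  1  3  4  4  2
max dp = 4, so deletions = 12 − 4 = 8.

8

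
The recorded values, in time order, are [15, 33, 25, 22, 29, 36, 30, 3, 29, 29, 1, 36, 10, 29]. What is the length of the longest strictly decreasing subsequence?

5

Negate each value so 'decreasing' becomes 'increasing', then run patience tails on the negated sequence:
-15 → extends → [-15]
-33 → replaces -15 → [-33]
-25 → extends → [-33, -25]
-22 → extends → [-33, -25, -22]
-29 → replaces -25 → [-33, -29, -22]
-36 → replaces -33 → [-36, -29, -22]
-30 → replaces -29 → [-36, -30, -22]
-3 → extends → [-36, -30, -22, -3]
-29 → replaces -22 → [-36, -30, -29, -3]
-29 → already a tail → [-36, -30, -29, -3]
-1 → extends → [-36, -30, -29, -3, -1]
-36 → already a tail → [-36, -30, -29, -3, -1]
-10 → replaces -3 → [-36, -30, -29, -10, -1]
-29 → already a tail → [-36, -30, -29, -10, -1]
Five tails, so the longest strictly decreasing subsequence of the original has length 5.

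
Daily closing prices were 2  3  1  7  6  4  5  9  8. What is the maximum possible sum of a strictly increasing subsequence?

23

Let S[i] be the best sum of a strictly increasing subsequence ending at i:
i:      1  2  3  4  5  6  7  8  9
a[i]:   2  3  1  7  6  4  5  9  8
S:      2  5  1 12 11  9 14 23 22
Maximum is 23 (e.g. 2 + 3 + 4 + 5 + 9).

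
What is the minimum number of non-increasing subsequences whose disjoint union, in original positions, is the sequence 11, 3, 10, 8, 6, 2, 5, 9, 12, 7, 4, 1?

Place each on the leftmost legal pile:
11 → new pile 1 (tops now [11])
3 → pile 1 (tops now [3])
10 → new pile 2 (tops now [3, 10])
8 → pile 2 (tops now [3, 8])
6 → pile 2 (tops now [3, 6])
2 → pile 1 (tops now [2, 6])
5 → pile 2 (tops now [2, 5])
9 → new pile 3 (tops now [2, 5, 9])
12 → new pile 4 (tops now [2, 5, 9, 12])
7 → pile 3 (tops now [2, 5, 7, 12])
4 → pile 2 (tops now [2, 4, 7, 12])
1 → pile 1 (tops now [1, 4, 7, 12])
Four piles.

4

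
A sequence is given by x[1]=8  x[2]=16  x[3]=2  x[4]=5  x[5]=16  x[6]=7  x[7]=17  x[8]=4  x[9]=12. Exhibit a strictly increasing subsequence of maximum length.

2, 5, 16, 17

Patience tails give the LIS length; then backtrack through the dp parents:
8 → extends → [8]
16 → extends → [8, 16]
2 → replaces 8 → [2, 16]
5 → replaces 16 → [2, 5]
16 → extends → [2, 5, 16]
7 → replaces 16 → [2, 5, 7]
17 → extends → [2, 5, 7, 17]
4 → replaces 5 → [2, 4, 7, 17]
12 → replaces 17 → [2, 4, 7, 12]
Length 4; one witness is 2, 5, 16, 17.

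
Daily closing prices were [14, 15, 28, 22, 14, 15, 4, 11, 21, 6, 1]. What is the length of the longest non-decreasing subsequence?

Track the smallest tail for each achievable length (allowing ties):
14 → extends → [14]
15 → extends → [14, 15]
28 → extends → [14, 15, 28]
22 → replaces 28 → [14, 15, 22]
14 → replaces 15 → [14, 14, 22]
15 → replaces 22 → [14, 14, 15]
4 → replaces 14 → [4, 14, 15]
11 → replaces 14 → [4, 11, 15]
21 → extends → [4, 11, 15, 21]
6 → replaces 11 → [4, 6, 15, 21]
1 → replaces 4 → [1, 6, 15, 21]
Four tails, so the longest non-decreasing subsequence has length 4 (e.g. 14, 15, 15, 21).

4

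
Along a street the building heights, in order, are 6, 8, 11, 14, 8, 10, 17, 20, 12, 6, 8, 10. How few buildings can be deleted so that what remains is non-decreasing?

Fewest deletions = n − (longest non-decreasing subsequence).
Patience tails:
6 → extends → [6]
8 → extends → [6, 8]
11 → extends → [6, 8, 11]
14 → extends → [6, 8, 11, 14]
8 → replaces 11 → [6, 8, 8, 14]
10 → replaces 14 → [6, 8, 8, 10]
17 → extends → [6, 8, 8, 10, 17]
20 → extends → [6, 8, 8, 10, 17, 20]
12 → replaces 17 → [6, 8, 8, 10, 12, 20]
6 → replaces 8 → [6, 6, 8, 10, 12, 20]
8 → replaces 10 → [6, 6, 8, 8, 12, 20]
10 → replaces 12 → [6, 6, 8, 8, 10, 20]
Longest non-decreasing subsequence has length 6, so deletions = 12 − 6 = 6.

6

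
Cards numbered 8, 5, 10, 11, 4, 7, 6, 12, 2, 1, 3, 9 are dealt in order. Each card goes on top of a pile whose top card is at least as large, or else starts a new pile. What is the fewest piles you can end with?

4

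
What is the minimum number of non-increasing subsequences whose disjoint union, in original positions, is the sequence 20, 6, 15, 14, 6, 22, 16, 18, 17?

4

Place each on the leftmost legal pile:
20 → new pile 1 (tops now [20])
6 → pile 1 (tops now [6])
15 → new pile 2 (tops now [6, 15])
14 → pile 2 (tops now [6, 14])
6 → pile 1 (tops now [6, 14])
22 → new pile 3 (tops now [6, 14, 22])
16 → pile 3 (tops now [6, 14, 16])
18 → new pile 4 (tops now [6, 14, 16, 18])
17 → pile 4 (tops now [6, 14, 16, 17])
Four piles.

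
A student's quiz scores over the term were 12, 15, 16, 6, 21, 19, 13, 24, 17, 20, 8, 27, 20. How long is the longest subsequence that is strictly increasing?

6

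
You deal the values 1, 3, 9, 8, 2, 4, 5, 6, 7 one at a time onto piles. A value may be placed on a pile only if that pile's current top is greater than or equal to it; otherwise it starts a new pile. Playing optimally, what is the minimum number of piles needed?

Place each on the leftmost legal pile:
1 → new pile 1 (tops now [1])
3 → new pile 2 (tops now [1, 3])
9 → new pile 3 (tops now [1, 3, 9])
8 → pile 3 (tops now [1, 3, 8])
2 → pile 2 (tops now [1, 2, 8])
4 → pile 3 (tops now [1, 2, 4])
5 → new pile 4 (tops now [1, 2, 4, 5])
6 → new pile 5 (tops now [1, 2, 4, 5, 6])
7 → new pile 6 (tops now [1, 2, 4, 5, 6, 7])
Six piles.

6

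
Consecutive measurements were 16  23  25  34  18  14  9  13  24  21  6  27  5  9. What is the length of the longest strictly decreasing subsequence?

6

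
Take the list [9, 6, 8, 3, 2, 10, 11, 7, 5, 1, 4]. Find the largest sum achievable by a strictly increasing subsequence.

Let S[i] be the best sum of a strictly increasing subsequence ending at i:
i:      1  2  3  4  5  6  7  8  9 10 11
a[i]:   9  6  8  3  2 10 11  7  5  1  4
S:      9  6 14  3  2 24 35 13  8  1  7
Maximum is 35 (e.g. 6 + 8 + 10 + 11).

35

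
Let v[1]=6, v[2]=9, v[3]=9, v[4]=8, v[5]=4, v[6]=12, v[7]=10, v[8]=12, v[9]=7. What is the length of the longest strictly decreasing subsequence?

Let dp[i] be the longest strictly decreasing subsequence ending at i:
i:      1  2  3  4  5  6  7  8  9
v[i]:   6  9  9  8  4 12 10 12  7
dp:     1  1  1  2  3  1  2  1  3
Maximum is 3.

3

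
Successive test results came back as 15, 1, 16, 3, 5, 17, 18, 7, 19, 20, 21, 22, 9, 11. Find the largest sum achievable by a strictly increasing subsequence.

148

Let S[i] be the best sum of a strictly increasing subsequence ending at i:
i:       1   2   3   4   5   6   7   8   9  10  11  12  13  14
a[i]:   15   1  16   3   5  17  18   7  19  20  21  22   9  11
S:      15   1  31   4   9  48  66  16  85 105 126 148  25  36
Maximum is 148 (e.g. 15 + 16 + 17 + 18 + 19 + 20 + 21 + 22).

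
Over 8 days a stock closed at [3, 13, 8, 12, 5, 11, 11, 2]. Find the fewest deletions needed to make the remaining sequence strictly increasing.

5

Fewest deletions = n − (longest strictly increasing subsequence).
Patience tails:
3 → extends → [3]
13 → extends → [3, 13]
8 → replaces 13 → [3, 8]
12 → extends → [3, 8, 12]
5 → replaces 8 → [3, 5, 12]
11 → replaces 12 → [3, 5, 11]
11 → already a tail → [3, 5, 11]
2 → replaces 3 → [2, 5, 11]
Longest strictly increasing subsequence has length 3, so deletions = 8 − 3 = 5.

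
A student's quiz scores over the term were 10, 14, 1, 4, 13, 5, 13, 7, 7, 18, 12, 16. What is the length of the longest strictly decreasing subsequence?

Let dp[i] be the longest strictly decreasing subsequence ending at i:
i:      1  2  3  4  5  6  7  8  9 10 11 12
a[i]:  10 14  1  4 13  5 13  7  7 18 12 16
dp:     1  1  2  2  2  3  2  3  3  1  3  2
Maximum is 3.

3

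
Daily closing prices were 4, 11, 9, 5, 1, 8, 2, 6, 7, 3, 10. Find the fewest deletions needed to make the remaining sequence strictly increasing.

6

Fewest deletions = n − (longest strictly increasing subsequence).
Patience tails:
4 → extends → [4]
11 → extends → [4, 11]
9 → replaces 11 → [4, 9]
5 → replaces 9 → [4, 5]
1 → replaces 4 → [1, 5]
8 → extends → [1, 5, 8]
2 → replaces 5 → [1, 2, 8]
6 → replaces 8 → [1, 2, 6]
7 → extends → [1, 2, 6, 7]
3 → replaces 6 → [1, 2, 3, 7]
10 → extends → [1, 2, 3, 7, 10]
Longest strictly increasing subsequence has length 5, so deletions = 11 − 5 = 6.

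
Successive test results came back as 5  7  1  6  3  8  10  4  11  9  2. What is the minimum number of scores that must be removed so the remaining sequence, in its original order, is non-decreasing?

6

Fewest deletions = n − (longest non-decreasing subsequence).
i:      1  2  3  4  5  6  7  8  9 10 11
a[i]:   5  7  1  6  3  8 10  4 11  9  2
dp:     1  2  1  2  2  3  4  3  5  4  2
max dp = 5, so deletions = 11 − 5 = 6.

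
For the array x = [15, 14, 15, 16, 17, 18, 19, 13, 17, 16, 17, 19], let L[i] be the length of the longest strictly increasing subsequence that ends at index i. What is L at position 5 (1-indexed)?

4

dp[i] = 1 + max{dp[j] : j<i, x[j]<x[i]} (or 1 if no such j):
i:      1  2  3  4  5  6  7  8  9 10 11 12
x[i]:  15 14 15 16 17 18 19 13 17 16 17 19
dp:     1  1  2  3  4  5  6  1  4  3  4  6
At index 5 the value is 4.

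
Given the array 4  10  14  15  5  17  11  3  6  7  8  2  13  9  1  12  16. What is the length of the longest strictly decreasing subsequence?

Negate each value so 'decreasing' becomes 'increasing', then run patience tails on the negated sequence:
-4 → extends → [-4]
-10 → replaces -4 → [-10]
-14 → replaces -10 → [-14]
-15 → replaces -14 → [-15]
-5 → extends → [-15, -5]
-17 → replaces -15 → [-17, -5]
-11 → replaces -5 → [-17, -11]
-3 → extends → [-17, -11, -3]
-6 → replaces -3 → [-17, -11, -6]
-7 → replaces -6 → [-17, -11, -7]
-8 → replaces -7 → [-17, -11, -8]
-2 → extends → [-17, -11, -8, -2]
-13 → replaces -11 → [-17, -13, -8, -2]
-9 → replaces -8 → [-17, -13, -9, -2]
-1 → extends → [-17, -13, -9, -2, -1]
-12 → replaces -9 → [-17, -13, -12, -2, -1]
-16 → replaces -13 → [-17, -16, -12, -2, -1]
Five tails, so the longest strictly decreasing subsequence of the original has length 5.

5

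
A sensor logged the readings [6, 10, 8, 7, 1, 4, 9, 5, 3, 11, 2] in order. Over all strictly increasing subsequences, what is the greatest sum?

Let S[i] be the best sum of a strictly increasing subsequence ending at i:
i:      1  2  3  4  5  6  7  8  9 10 11
a[i]:   6 10  8  7  1  4  9  5  3 11  2
S:      6 16 14 13  1  5 23 10  4 34  3
Maximum is 34 (e.g. 6 + 8 + 9 + 11).

34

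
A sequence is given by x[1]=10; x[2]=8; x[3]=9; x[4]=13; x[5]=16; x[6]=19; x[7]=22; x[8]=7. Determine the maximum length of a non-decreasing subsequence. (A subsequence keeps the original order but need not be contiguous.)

6

Let dp[i] be the length of the longest such subsequence ending at index i:
i:      1  2  3  4  5  6  7  8
x[i]:  10  8  9 13 16 19 22  7
dp:     1  1  2  3  4  5  6  1
Maximum dp value is 6.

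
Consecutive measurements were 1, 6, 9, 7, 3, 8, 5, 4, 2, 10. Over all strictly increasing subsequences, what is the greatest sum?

Let S[i] be the best sum of a strictly increasing subsequence ending at i:
i:      1  2  3  4  5  6  7  8  9 10
a[i]:   1  6  9  7  3  8  5  4  2 10
S:      1  7 16 14  4 22  9  8  3 32
Maximum is 32 (e.g. 1 + 6 + 7 + 8 + 10).

32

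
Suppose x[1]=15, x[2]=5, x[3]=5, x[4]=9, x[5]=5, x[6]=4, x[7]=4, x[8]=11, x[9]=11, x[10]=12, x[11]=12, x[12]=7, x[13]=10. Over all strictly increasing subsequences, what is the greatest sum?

Let S[i] be the best sum of a strictly increasing subsequence ending at i:
i:      1  2  3  4  5  6  7  8  9 10 11 12 13
x[i]:  15  5  5  9  5  4  4 11 11 12 12  7 10
S:     15  5  5 14  5  4  4 25 25 37 37 12 24
Maximum is 37 (e.g. 5 + 9 + 11 + 12).

37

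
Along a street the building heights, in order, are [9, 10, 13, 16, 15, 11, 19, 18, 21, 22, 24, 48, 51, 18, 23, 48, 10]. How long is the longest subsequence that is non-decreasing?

10

Track the smallest tail for each achievable length (allowing ties):
9 → extends → [9]
10 → extends → [9, 10]
13 → extends → [9, 10, 13]
16 → extends → [9, 10, 13, 16]
15 → replaces 16 → [9, 10, 13, 15]
11 → replaces 13 → [9, 10, 11, 15]
19 → extends → [9, 10, 11, 15, 19]
18 → replaces 19 → [9, 10, 11, 15, 18]
21 → extends → [9, 10, 11, 15, 18, 21]
22 → extends → [9, 10, 11, 15, 18, 21, 22]
24 → extends → [9, 10, 11, 15, 18, 21, 22, 24]
48 → extends → [9, 10, 11, 15, 18, 21, 22, 24, 48]
51 → extends → [9, 10, 11, 15, 18, 21, 22, 24, 48, 51]
18 → replaces 21 → [9, 10, 11, 15, 18, 18, 22, 24, 48, 51]
23 → replaces 24 → [9, 10, 11, 15, 18, 18, 22, 23, 48, 51]
48 → replaces 51 → [9, 10, 11, 15, 18, 18, 22, 23, 48, 48]
10 → replaces 11 → [9, 10, 10, 15, 18, 18, 22, 23, 48, 48]
Ten tails, so the longest non-decreasing subsequence has length 10 (e.g. 9, 10, 13, 16, 19, 21, 22, 24, 48, 51).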